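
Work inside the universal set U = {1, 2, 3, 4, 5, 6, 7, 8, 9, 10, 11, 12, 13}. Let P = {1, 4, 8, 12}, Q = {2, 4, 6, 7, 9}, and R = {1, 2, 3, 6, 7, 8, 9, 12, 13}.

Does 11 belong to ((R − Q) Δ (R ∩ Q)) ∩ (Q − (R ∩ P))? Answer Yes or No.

No

11 ∉ R and 11 ∉ Q, so 11 ∉ R − Q
11 ∉ R and 11 ∉ Q, so 11 ∉ R ∩ Q
11 ∉ (R − Q) and 11 ∉ (R ∩ Q), so 11 ∉ (R − Q) Δ (R ∩ Q)
11 ∉ R and 11 ∉ P, so 11 ∉ R ∩ P
11 ∉ Q and 11 ∉ (R ∩ P), so 11 ∉ Q − (R ∩ P)
11 ∉ ((R − Q) Δ (R ∩ Q)) and 11 ∉ (Q − (R ∩ P)), so 11 ∉ ((R − Q) Δ (R ∩ Q)) ∩ (Q − (R ∩ P))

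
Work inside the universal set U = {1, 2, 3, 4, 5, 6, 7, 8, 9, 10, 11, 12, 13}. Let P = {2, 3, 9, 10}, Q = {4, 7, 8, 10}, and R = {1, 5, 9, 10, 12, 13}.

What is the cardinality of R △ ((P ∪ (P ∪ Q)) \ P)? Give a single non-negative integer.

9

P ∪ Q = {2, 3, 4, 7, 8, 9, 10}
P ∪ (P ∪ Q) = {2, 3, 4, 7, 8, 9, 10}
(P ∪ (P ∪ Q)) \ P = {4, 7, 8}
R △ ((P ∪ (P ∪ Q)) \ P) = {1, 4, 5, 7, 8, 9, 10, 12, 13}
|R △ ((P ∪ (P ∪ Q)) \ P)| = 9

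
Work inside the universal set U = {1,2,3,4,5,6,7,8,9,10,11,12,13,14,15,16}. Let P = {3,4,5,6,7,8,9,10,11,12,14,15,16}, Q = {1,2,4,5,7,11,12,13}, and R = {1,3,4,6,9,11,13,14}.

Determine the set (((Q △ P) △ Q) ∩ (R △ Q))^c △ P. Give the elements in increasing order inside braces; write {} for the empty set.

{1,2,3,5,6,7,9,12,13,14}

Q △ P = {1,2,3,6,8,9,10,13,14,15,16}
(Q △ P) △ Q = {3,4,5,6,7,8,9,10,11,12,14,15,16}
R △ Q = {2,3,5,6,7,9,12,14}
((Q △ P) △ Q) ∩ (R △ Q) = {3,5,6,7,9,12,14}
(((Q △ P) △ Q) ∩ (R △ Q))^c = {1,2,4,8,10,11,13,15,16}
(((Q △ P) △ Q) ∩ (R △ Q))^c △ P = {1,2,3,5,6,7,9,12,13,14}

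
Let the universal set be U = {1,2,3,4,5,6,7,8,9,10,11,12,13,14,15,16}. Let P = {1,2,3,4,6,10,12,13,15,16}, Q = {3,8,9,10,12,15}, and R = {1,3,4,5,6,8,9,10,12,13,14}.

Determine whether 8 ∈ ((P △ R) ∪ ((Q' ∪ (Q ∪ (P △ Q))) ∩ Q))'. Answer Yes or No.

8 ∉ P and 8 ∈ R, so 8 ∈ P △ R
8 ∈ Q, so 8 ∉ Q'
8 ∉ P and 8 ∈ Q, so 8 ∈ P △ Q
8 ∈ Q and 8 ∈ (P △ Q), so 8 ∈ Q ∪ (P △ Q)
8 ∉ Q' and 8 ∈ (Q ∪ (P △ Q)), so 8 ∈ Q' ∪ (Q ∪ (P △ Q))
8 ∈ (Q' ∪ (Q ∪ (P △ Q))) and 8 ∈ Q, so 8 ∈ (Q' ∪ (Q ∪ (P △ Q))) ∩ Q
8 ∈ (P △ R) and 8 ∈ ((Q' ∪ (Q ∪ (P △ Q))) ∩ Q), so 8 ∈ (P △ R) ∪ ((Q' ∪ (Q ∪ (P △ Q))) ∩ Q)
8 ∉ ((P △ R) ∪ ((Q' ∪ (Q ∪ (P △ Q))) ∩ Q))' since 8 ∈ ((P △ R) ∪ ((Q' ∪ (Q ∪ (P △ Q))) ∩ Q))

No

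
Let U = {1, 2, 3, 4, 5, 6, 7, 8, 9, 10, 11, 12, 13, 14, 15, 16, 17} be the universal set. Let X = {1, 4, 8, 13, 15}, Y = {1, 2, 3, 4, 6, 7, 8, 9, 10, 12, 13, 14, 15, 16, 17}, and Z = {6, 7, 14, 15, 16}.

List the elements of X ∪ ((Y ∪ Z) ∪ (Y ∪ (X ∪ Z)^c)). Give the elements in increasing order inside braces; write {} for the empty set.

{1, 2, 3, 4, 5, 6, 7, 8, 9, 10, 11, 12, 13, 14, 15, 16, 17}

Y ∪ Z = {1, 2, 3, 4, 6, 7, 8, 9, 10, 12, 13, 14, 15, 16, 17}
X ∪ Z = {1, 4, 6, 7, 8, 13, 14, 15, 16}
(X ∪ Z)^c = {2, 3, 5, 9, 10, 11, 12, 17}
Y ∪ (X ∪ Z)^c = {1, 2, 3, 4, 5, 6, 7, 8, 9, 10, 11, 12, 13, 14, 15, 16, 17}
(Y ∪ Z) ∪ (Y ∪ (X ∪ Z)^c) = {1, 2, 3, 4, 5, 6, 7, 8, 9, 10, 11, 12, 13, 14, 15, 16, 17}
X ∪ ((Y ∪ Z) ∪ (Y ∪ (X ∪ Z)^c)) = {1, 2, 3, 4, 5, 6, 7, 8, 9, 10, 11, 12, 13, 14, 15, 16, 17}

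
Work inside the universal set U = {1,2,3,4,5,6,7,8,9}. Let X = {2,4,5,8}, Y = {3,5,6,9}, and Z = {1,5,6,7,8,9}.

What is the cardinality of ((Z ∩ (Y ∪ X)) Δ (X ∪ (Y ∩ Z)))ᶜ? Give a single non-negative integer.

7

Y ∪ X = {2,3,4,5,6,8,9}
Z ∩ (Y ∪ X) = {5,6,8,9}
Y ∩ Z = {5,6,9}
X ∪ (Y ∩ Z) = {2,4,5,6,8,9}
(Z ∩ (Y ∪ X)) Δ (X ∪ (Y ∩ Z)) = {2,4}
((Z ∩ (Y ∪ X)) Δ (X ∪ (Y ∩ Z)))ᶜ = {1,3,5,6,7,8,9}
|((Z ∩ (Y ∪ X)) Δ (X ∪ (Y ∩ Z)))ᶜ| = 7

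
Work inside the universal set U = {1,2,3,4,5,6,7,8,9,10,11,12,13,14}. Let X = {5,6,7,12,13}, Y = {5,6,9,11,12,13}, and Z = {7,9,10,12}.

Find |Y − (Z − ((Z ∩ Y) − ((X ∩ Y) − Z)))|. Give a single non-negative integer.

6

Z ∩ Y = {9,12}
X ∩ Y = {5,6,12,13}
(X ∩ Y) − Z = {5,6,13}
(Z ∩ Y) − ((X ∩ Y) − Z) = {9,12}
Z − ((Z ∩ Y) − ((X ∩ Y) − Z)) = {7,10}
Y − (Z − ((Z ∩ Y) − ((X ∩ Y) − Z))) = {5,6,9,11,12,13}
|Y − (Z − ((Z ∩ Y) − ((X ∩ Y) − Z)))| = 6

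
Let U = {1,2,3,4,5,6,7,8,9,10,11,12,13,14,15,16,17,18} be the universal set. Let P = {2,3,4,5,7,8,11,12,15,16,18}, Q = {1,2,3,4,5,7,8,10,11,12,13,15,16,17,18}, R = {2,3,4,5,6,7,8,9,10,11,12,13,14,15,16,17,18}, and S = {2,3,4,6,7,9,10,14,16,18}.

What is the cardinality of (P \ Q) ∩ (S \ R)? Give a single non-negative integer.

P \ Q = {}
S \ R = {}
(P \ Q) ∩ (S \ R) = {}
|(P \ Q) ∩ (S \ R)| = 0

0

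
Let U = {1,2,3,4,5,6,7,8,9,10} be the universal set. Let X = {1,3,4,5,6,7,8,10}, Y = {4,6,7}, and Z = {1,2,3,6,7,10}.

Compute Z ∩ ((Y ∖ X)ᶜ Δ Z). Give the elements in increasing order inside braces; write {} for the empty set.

{}

Y ∖ X = {}
(Y ∖ X)ᶜ = {1,2,3,4,5,6,7,8,9,10}
(Y ∖ X)ᶜ Δ Z = {4,5,8,9}
Z ∩ ((Y ∖ X)ᶜ Δ Z) = {}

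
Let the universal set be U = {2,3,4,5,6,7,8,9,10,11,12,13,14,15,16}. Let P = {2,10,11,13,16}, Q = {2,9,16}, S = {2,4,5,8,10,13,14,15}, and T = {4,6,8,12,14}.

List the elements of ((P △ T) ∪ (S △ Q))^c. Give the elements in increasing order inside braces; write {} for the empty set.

{3,7}

P △ T = {2,4,6,8,10,11,12,13,14,16}
S △ Q = {4,5,8,9,10,13,14,15,16}
(P △ T) ∪ (S △ Q) = {2,4,5,6,8,9,10,11,12,13,14,15,16}
((P △ T) ∪ (S △ Q))^c = {3,7}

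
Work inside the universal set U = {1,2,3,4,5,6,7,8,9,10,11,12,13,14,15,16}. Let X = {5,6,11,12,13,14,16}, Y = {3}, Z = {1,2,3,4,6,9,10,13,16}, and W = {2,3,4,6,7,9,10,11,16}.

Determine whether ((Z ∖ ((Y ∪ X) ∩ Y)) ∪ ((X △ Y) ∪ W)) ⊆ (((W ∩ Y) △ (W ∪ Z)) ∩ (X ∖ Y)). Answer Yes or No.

Y ∪ X = {3,5,6,11,12,13,14,16}
(Y ∪ X) ∩ Y = {3}
Z ∖ ((Y ∪ X) ∩ Y) = {1,2,4,6,9,10,13,16}
X △ Y = {3,5,6,11,12,13,14,16}
(X △ Y) ∪ W = {2,3,4,5,6,7,9,10,11,12,13,14,16}
(Z ∖ ((Y ∪ X) ∩ Y)) ∪ ((X △ Y) ∪ W) = {1,2,3,4,5,6,7,9,10,11,12,13,14,16}
W ∩ Y = {3}
W ∪ Z = {1,2,3,4,6,7,9,10,11,13,16}
(W ∩ Y) △ (W ∪ Z) = {1,2,4,6,7,9,10,11,13,16}
X ∖ Y = {5,6,11,12,13,14,16}
((W ∩ Y) △ (W ∪ Z)) ∩ (X ∖ Y) = {6,11,13,16}
1 ∈ (Z ∖ ((Y ∪ X) ∩ Y)) ∪ ((X △ Y) ∪ W) but 1 ∉ ((W ∩ Y) △ (W ∪ Z)) ∩ (X ∖ Y), so the inclusion fails.

No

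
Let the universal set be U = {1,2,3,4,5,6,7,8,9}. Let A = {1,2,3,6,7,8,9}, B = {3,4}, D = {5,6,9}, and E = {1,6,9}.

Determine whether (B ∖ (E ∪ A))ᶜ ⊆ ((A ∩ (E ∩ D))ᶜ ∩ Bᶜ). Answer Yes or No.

No

E ∪ A = {1,2,3,6,7,8,9}
B ∖ (E ∪ A) = {4}
(B ∖ (E ∪ A))ᶜ = {1,2,3,5,6,7,8,9}
E ∩ D = {6,9}
A ∩ (E ∩ D) = {6,9}
(A ∩ (E ∩ D))ᶜ = {1,2,3,4,5,7,8}
Bᶜ = {1,2,5,6,7,8,9}
(A ∩ (E ∩ D))ᶜ ∩ Bᶜ = {1,2,5,7,8}
3 ∈ (B ∖ (E ∪ A))ᶜ but 3 ∉ (A ∩ (E ∩ D))ᶜ ∩ Bᶜ, so the inclusion fails.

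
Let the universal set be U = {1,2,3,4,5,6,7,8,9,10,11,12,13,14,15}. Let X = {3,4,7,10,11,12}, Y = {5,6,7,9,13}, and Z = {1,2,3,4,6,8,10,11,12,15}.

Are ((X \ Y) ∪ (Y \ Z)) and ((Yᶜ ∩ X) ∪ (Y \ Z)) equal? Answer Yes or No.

X \ Y = {3,4,10,11,12}
Y \ Z = {5,7,9,13}
(X \ Y) ∪ (Y \ Z) = {3,4,5,7,9,10,11,12,13}
Yᶜ = {1,2,3,4,8,10,11,12,14,15}
Yᶜ ∩ X = {3,4,10,11,12}
(Yᶜ ∩ X) ∪ (Y \ Z) = {3,4,5,7,9,10,11,12,13}
Both equal {3,4,5,7,9,10,11,12,13}, so (X \ Y) ∪ (Y \ Z) = (Yᶜ ∩ X) ∪ (Y \ Z).

Yes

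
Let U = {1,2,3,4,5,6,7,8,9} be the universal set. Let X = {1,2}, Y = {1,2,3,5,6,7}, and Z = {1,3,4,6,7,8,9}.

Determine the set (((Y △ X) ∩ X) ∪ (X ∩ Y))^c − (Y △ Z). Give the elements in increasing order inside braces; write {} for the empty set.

{3,6,7}

Y △ X = {3,5,6,7}
(Y △ X) ∩ X = {}
X ∩ Y = {1,2}
((Y △ X) ∩ X) ∪ (X ∩ Y) = {1,2}
(((Y △ X) ∩ X) ∪ (X ∩ Y))^c = {3,4,5,6,7,8,9}
Y △ Z = {2,4,5,8,9}
(((Y △ X) ∩ X) ∪ (X ∩ Y))^c − (Y △ Z) = {3,6,7}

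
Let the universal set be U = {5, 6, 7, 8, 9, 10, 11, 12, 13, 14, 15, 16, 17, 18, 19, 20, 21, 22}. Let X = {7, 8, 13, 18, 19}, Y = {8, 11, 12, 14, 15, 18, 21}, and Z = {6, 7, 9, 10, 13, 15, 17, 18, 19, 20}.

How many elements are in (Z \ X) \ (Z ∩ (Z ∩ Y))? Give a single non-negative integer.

Z \ X = {6, 9, 10, 15, 17, 20}
Z ∩ Y = {15, 18}
Z ∩ (Z ∩ Y) = {15, 18}
(Z \ X) \ (Z ∩ (Z ∩ Y)) = {6, 9, 10, 17, 20}
|(Z \ X) \ (Z ∩ (Z ∩ Y))| = 5

5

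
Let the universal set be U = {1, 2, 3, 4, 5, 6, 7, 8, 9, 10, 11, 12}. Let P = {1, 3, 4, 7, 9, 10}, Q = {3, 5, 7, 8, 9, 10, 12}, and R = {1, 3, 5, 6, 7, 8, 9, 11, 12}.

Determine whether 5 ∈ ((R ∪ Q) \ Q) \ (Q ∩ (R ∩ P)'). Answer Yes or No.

5 ∈ R and 5 ∈ Q, so 5 ∈ R ∪ Q
5 ∈ (R ∪ Q) and 5 ∈ Q, so 5 ∉ (R ∪ Q) \ Q
5 ∈ R and 5 ∉ P, so 5 ∉ R ∩ P
5 ∈ (R ∩ P)' since 5 ∉ (R ∩ P)
5 ∈ Q and 5 ∈ (R ∩ P)', so 5 ∈ Q ∩ (R ∩ P)'
5 ∉ ((R ∪ Q) \ Q) and 5 ∈ (Q ∩ (R ∩ P)'), so 5 ∉ ((R ∪ Q) \ Q) \ (Q ∩ (R ∩ P)')

No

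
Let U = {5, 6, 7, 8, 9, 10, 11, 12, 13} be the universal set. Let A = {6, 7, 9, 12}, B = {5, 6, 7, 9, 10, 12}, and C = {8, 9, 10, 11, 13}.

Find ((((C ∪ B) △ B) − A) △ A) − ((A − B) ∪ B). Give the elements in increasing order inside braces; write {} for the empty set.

C ∪ B = {5, 6, 7, 8, 9, 10, 11, 12, 13}
(C ∪ B) △ B = {8, 11, 13}
((C ∪ B) △ B) − A = {8, 11, 13}
(((C ∪ B) △ B) − A) △ A = {6, 7, 8, 9, 11, 12, 13}
A − B = {}
(A − B) ∪ B = {5, 6, 7, 9, 10, 12}
((((C ∪ B) △ B) − A) △ A) − ((A − B) ∪ B) = {8, 11, 13}

{8, 11, 13}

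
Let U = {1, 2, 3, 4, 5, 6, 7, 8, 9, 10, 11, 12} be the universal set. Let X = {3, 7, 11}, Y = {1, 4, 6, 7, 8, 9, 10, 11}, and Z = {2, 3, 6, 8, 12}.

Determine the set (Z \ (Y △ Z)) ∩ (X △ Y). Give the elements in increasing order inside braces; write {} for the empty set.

Y △ Z = {1, 2, 3, 4, 7, 9, 10, 11, 12}
Z \ (Y △ Z) = {6, 8}
X △ Y = {1, 3, 4, 6, 8, 9, 10}
(Z \ (Y △ Z)) ∩ (X △ Y) = {6, 8}

{6, 8}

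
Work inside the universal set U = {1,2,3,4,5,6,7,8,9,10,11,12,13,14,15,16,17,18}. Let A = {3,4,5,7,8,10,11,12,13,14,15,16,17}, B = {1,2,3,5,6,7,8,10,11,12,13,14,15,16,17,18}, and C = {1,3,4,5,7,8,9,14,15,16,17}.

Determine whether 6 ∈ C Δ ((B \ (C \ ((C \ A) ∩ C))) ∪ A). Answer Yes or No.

6 ∉ C and 6 ∉ A, so 6 ∉ C \ A
6 ∉ (C \ A) and 6 ∉ C, so 6 ∉ (C \ A) ∩ C
6 ∉ C and 6 ∉ ((C \ A) ∩ C), so 6 ∉ C \ ((C \ A) ∩ C)
6 ∈ B and 6 ∉ (C \ ((C \ A) ∩ C)), so 6 ∈ B \ (C \ ((C \ A) ∩ C))
6 ∈ (B \ (C \ ((C \ A) ∩ C))) and 6 ∉ A, so 6 ∈ (B \ (C \ ((C \ A) ∩ C))) ∪ A
6 ∉ C and 6 ∈ ((B \ (C \ ((C \ A) ∩ C))) ∪ A), so 6 ∈ C Δ ((B \ (C \ ((C \ A) ∩ C))) ∪ A)

Yes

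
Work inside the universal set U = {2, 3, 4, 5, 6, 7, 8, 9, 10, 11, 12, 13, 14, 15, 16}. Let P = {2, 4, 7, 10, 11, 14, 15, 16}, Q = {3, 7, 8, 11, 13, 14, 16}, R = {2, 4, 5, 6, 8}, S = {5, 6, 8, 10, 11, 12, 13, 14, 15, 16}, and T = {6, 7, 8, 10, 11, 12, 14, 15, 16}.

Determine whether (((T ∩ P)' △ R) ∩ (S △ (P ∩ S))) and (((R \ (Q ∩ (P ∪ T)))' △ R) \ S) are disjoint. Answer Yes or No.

Yes

T ∩ P = {7, 10, 11, 14, 15, 16}
(T ∩ P)' = {2, 3, 4, 5, 6, 8, 9, 12, 13}
(T ∩ P)' △ R = {3, 9, 12, 13}
P ∩ S = {10, 11, 14, 15, 16}
S △ (P ∩ S) = {5, 6, 8, 12, 13}
((T ∩ P)' △ R) ∩ (S △ (P ∩ S)) = {12, 13}
P ∪ T = {2, 4, 6, 7, 8, 10, 11, 12, 14, 15, 16}
Q ∩ (P ∪ T) = {7, 8, 11, 14, 16}
R \ (Q ∩ (P ∪ T)) = {2, 4, 5, 6}
(R \ (Q ∩ (P ∪ T)))' = {3, 7, 8, 9, 10, 11, 12, 13, 14, 15, 16}
(R \ (Q ∩ (P ∪ T)))' △ R = {2, 3, 4, 5, 6, 7, 9, 10, 11, 12, 13, 14, 15, 16}
((R \ (Q ∩ (P ∪ T)))' △ R) \ S = {2, 3, 4, 7, 9}
{12, 13} and {2, 3, 4, 7, 9} share no elements.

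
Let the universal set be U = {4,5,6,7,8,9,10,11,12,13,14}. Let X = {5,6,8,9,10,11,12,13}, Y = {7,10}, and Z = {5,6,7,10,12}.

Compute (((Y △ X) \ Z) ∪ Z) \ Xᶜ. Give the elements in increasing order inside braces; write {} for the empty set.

{5,6,8,9,10,11,12,13}

Y △ X = {5,6,7,8,9,11,12,13}
(Y △ X) \ Z = {8,9,11,13}
((Y △ X) \ Z) ∪ Z = {5,6,7,8,9,10,11,12,13}
Xᶜ = {4,7,14}
(((Y △ X) \ Z) ∪ Z) \ Xᶜ = {5,6,8,9,10,11,12,13}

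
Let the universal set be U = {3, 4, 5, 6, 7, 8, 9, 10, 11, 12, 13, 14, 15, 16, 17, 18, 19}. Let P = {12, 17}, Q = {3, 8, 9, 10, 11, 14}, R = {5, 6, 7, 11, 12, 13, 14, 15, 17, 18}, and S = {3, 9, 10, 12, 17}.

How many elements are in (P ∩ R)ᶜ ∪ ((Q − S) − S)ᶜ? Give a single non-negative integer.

17

P ∩ R = {12, 17}
(P ∩ R)ᶜ = {3, 4, 5, 6, 7, 8, 9, 10, 11, 13, 14, 15, 16, 18, 19}
Q − S = {8, 11, 14}
(Q − S) − S = {8, 11, 14}
((Q − S) − S)ᶜ = {3, 4, 5, 6, 7, 9, 10, 12, 13, 15, 16, 17, 18, 19}
(P ∩ R)ᶜ ∪ ((Q − S) − S)ᶜ = {3, 4, 5, 6, 7, 8, 9, 10, 11, 12, 13, 14, 15, 16, 17, 18, 19}
|(P ∩ R)ᶜ ∪ ((Q − S) − S)ᶜ| = 17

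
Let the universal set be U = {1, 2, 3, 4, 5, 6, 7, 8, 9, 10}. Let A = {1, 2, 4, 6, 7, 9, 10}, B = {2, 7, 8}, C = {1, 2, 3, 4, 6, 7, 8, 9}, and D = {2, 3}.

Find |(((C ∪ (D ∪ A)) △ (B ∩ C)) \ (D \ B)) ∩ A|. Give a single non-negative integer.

D ∪ A = {1, 2, 3, 4, 6, 7, 9, 10}
C ∪ (D ∪ A) = {1, 2, 3, 4, 6, 7, 8, 9, 10}
B ∩ C = {2, 7, 8}
(C ∪ (D ∪ A)) △ (B ∩ C) = {1, 3, 4, 6, 9, 10}
D \ B = {3}
((C ∪ (D ∪ A)) △ (B ∩ C)) \ (D \ B) = {1, 4, 6, 9, 10}
(((C ∪ (D ∪ A)) △ (B ∩ C)) \ (D \ B)) ∩ A = {1, 4, 6, 9, 10}
|(((C ∪ (D ∪ A)) △ (B ∩ C)) \ (D \ B)) ∩ A| = 5

5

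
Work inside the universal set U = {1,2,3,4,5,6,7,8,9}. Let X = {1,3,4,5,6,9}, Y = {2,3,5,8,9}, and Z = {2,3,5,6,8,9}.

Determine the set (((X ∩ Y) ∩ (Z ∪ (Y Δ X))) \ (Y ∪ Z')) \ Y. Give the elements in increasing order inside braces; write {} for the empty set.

X ∩ Y = {3,5,9}
Y Δ X = {1,2,4,6,8}
Z ∪ (Y Δ X) = {1,2,3,4,5,6,8,9}
(X ∩ Y) ∩ (Z ∪ (Y Δ X)) = {3,5,9}
Z' = {1,4,7}
Y ∪ Z' = {1,2,3,4,5,7,8,9}
((X ∩ Y) ∩ (Z ∪ (Y Δ X))) \ (Y ∪ Z') = {}
(((X ∩ Y) ∩ (Z ∪ (Y Δ X))) \ (Y ∪ Z')) \ Y = {}

{}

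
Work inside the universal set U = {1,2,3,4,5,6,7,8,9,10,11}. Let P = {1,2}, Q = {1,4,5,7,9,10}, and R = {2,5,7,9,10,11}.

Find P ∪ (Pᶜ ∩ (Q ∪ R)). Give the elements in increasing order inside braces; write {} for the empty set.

{1,2,4,5,7,9,10,11}

Pᶜ = {3,4,5,6,7,8,9,10,11}
Q ∪ R = {1,2,4,5,7,9,10,11}
Pᶜ ∩ (Q ∪ R) = {4,5,7,9,10,11}
P ∪ (Pᶜ ∩ (Q ∪ R)) = {1,2,4,5,7,9,10,11}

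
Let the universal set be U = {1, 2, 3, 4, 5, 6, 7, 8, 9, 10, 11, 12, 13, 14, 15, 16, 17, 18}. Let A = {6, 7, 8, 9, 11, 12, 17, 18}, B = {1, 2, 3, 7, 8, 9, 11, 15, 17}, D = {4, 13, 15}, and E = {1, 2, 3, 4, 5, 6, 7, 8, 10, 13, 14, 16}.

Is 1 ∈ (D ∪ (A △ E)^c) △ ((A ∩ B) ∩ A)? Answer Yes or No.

No

1 ∉ A and 1 ∈ E, so 1 ∈ A △ E
1 ∉ (A △ E)^c since 1 ∈ (A △ E)
1 ∉ D and 1 ∉ (A △ E)^c, so 1 ∉ D ∪ (A △ E)^c
1 ∉ A and 1 ∈ B, so 1 ∉ A ∩ B
1 ∉ (A ∩ B) and 1 ∉ A, so 1 ∉ (A ∩ B) ∩ A
1 ∉ (D ∪ (A △ E)^c) and 1 ∉ ((A ∩ B) ∩ A), so 1 ∉ (D ∪ (A △ E)^c) △ ((A ∩ B) ∩ A)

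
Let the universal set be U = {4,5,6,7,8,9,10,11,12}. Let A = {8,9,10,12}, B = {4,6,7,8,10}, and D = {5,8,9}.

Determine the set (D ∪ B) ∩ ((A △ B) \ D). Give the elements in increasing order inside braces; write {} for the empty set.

{4,6,7}

D ∪ B = {4,5,6,7,8,9,10}
A △ B = {4,6,7,9,12}
(A △ B) \ D = {4,6,7,12}
(D ∪ B) ∩ ((A △ B) \ D) = {4,6,7}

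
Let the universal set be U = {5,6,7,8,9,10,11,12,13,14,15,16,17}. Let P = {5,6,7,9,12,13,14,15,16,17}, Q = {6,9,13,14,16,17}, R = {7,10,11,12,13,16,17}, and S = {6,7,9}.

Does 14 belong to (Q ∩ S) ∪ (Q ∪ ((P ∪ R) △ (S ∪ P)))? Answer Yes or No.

14 ∈ Q and 14 ∉ S, so 14 ∉ Q ∩ S
14 ∈ P and 14 ∉ R, so 14 ∈ P ∪ R
14 ∉ S and 14 ∈ P, so 14 ∈ S ∪ P
14 ∈ (P ∪ R) and 14 ∈ (S ∪ P), so 14 ∉ (P ∪ R) △ (S ∪ P)
14 ∈ Q and 14 ∉ ((P ∪ R) △ (S ∪ P)), so 14 ∈ Q ∪ ((P ∪ R) △ (S ∪ P))
14 ∉ (Q ∩ S) and 14 ∈ (Q ∪ ((P ∪ R) △ (S ∪ P))), so 14 ∈ (Q ∩ S) ∪ (Q ∪ ((P ∪ R) △ (S ∪ P)))

Yes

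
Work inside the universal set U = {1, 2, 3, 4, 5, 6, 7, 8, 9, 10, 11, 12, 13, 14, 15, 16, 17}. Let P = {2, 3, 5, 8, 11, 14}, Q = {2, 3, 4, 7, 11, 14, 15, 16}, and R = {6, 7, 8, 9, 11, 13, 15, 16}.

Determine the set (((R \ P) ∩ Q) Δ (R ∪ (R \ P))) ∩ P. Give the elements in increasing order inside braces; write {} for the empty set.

R \ P = {6, 7, 9, 13, 15, 16}
(R \ P) ∩ Q = {7, 15, 16}
R ∪ (R \ P) = {6, 7, 8, 9, 11, 13, 15, 16}
((R \ P) ∩ Q) Δ (R ∪ (R \ P)) = {6, 8, 9, 11, 13}
(((R \ P) ∩ Q) Δ (R ∪ (R \ P))) ∩ P = {8, 11}

{8, 11}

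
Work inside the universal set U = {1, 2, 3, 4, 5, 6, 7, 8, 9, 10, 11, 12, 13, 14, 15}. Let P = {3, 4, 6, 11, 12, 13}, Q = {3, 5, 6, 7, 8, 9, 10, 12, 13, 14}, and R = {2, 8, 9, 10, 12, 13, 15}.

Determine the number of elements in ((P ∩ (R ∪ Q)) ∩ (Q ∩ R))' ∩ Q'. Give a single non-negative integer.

5

R ∪ Q = {2, 3, 5, 6, 7, 8, 9, 10, 12, 13, 14, 15}
P ∩ (R ∪ Q) = {3, 6, 12, 13}
Q ∩ R = {8, 9, 10, 12, 13}
(P ∩ (R ∪ Q)) ∩ (Q ∩ R) = {12, 13}
((P ∩ (R ∪ Q)) ∩ (Q ∩ R))' = {1, 2, 3, 4, 5, 6, 7, 8, 9, 10, 11, 14, 15}
Q' = {1, 2, 4, 11, 15}
((P ∩ (R ∪ Q)) ∩ (Q ∩ R))' ∩ Q' = {1, 2, 4, 11, 15}
|((P ∩ (R ∪ Q)) ∩ (Q ∩ R))' ∩ Q'| = 5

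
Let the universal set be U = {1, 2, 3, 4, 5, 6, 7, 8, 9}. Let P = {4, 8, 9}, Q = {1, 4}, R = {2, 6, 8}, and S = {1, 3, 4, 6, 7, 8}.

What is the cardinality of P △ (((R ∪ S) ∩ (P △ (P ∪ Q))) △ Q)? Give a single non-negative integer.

R ∪ S = {1, 2, 3, 4, 6, 7, 8}
P ∪ Q = {1, 4, 8, 9}
P △ (P ∪ Q) = {1}
(R ∪ S) ∩ (P △ (P ∪ Q)) = {1}
((R ∪ S) ∩ (P △ (P ∪ Q))) △ Q = {4}
P △ (((R ∪ S) ∩ (P △ (P ∪ Q))) △ Q) = {8, 9}
|P △ (((R ∪ S) ∩ (P △ (P ∪ Q))) △ Q)| = 2

2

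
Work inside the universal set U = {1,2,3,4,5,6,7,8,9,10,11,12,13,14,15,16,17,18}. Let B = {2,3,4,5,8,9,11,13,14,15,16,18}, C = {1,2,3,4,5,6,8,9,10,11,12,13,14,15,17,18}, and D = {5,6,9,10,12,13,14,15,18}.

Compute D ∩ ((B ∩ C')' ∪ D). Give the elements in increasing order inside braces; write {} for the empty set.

{5,6,9,10,12,13,14,15,18}

C' = {7,16}
B ∩ C' = {16}
(B ∩ C')' = {1,2,3,4,5,6,7,8,9,10,11,12,13,14,15,17,18}
(B ∩ C')' ∪ D = {1,2,3,4,5,6,7,8,9,10,11,12,13,14,15,17,18}
D ∩ ((B ∩ C')' ∪ D) = {5,6,9,10,12,13,14,15,18}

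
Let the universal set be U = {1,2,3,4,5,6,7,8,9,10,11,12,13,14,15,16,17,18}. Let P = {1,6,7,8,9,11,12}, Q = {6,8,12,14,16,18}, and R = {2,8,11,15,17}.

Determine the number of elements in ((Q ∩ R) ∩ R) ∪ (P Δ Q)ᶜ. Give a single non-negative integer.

11

Q ∩ R = {8}
(Q ∩ R) ∩ R = {8}
P Δ Q = {1,7,9,11,14,16,18}
(P Δ Q)ᶜ = {2,3,4,5,6,8,10,12,13,15,17}
((Q ∩ R) ∩ R) ∪ (P Δ Q)ᶜ = {2,3,4,5,6,8,10,12,13,15,17}
|((Q ∩ R) ∩ R) ∪ (P Δ Q)ᶜ| = 11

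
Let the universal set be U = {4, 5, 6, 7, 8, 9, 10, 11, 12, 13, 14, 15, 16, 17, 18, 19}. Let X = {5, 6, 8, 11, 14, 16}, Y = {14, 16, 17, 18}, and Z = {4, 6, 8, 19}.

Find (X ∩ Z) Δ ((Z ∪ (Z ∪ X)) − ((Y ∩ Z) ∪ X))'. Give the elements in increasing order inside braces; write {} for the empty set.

X ∩ Z = {6, 8}
Z ∪ X = {4, 5, 6, 8, 11, 14, 16, 19}
Z ∪ (Z ∪ X) = {4, 5, 6, 8, 11, 14, 16, 19}
Y ∩ Z = {}
(Y ∩ Z) ∪ X = {5, 6, 8, 11, 14, 16}
(Z ∪ (Z ∪ X)) − ((Y ∩ Z) ∪ X) = {4, 19}
((Z ∪ (Z ∪ X)) − ((Y ∩ Z) ∪ X))' = {5, 6, 7, 8, 9, 10, 11, 12, 13, 14, 15, 16, 17, 18}
(X ∩ Z) Δ ((Z ∪ (Z ∪ X)) − ((Y ∩ Z) ∪ X))' = {5, 7, 9, 10, 11, 12, 13, 14, 15, 16, 17, 18}

{5, 7, 9, 10, 11, 12, 13, 14, 15, 16, 17, 18}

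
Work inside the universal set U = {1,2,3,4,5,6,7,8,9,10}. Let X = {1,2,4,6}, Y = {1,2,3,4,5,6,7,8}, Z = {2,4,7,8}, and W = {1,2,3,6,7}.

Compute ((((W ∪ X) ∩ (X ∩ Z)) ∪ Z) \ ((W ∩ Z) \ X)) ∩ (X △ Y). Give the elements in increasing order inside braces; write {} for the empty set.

{8}

W ∪ X = {1,2,3,4,6,7}
X ∩ Z = {2,4}
(W ∪ X) ∩ (X ∩ Z) = {2,4}
((W ∪ X) ∩ (X ∩ Z)) ∪ Z = {2,4,7,8}
W ∩ Z = {2,7}
(W ∩ Z) \ X = {7}
(((W ∪ X) ∩ (X ∩ Z)) ∪ Z) \ ((W ∩ Z) \ X) = {2,4,8}
X △ Y = {3,5,7,8}
((((W ∪ X) ∩ (X ∩ Z)) ∪ Z) \ ((W ∩ Z) \ X)) ∩ (X △ Y) = {8}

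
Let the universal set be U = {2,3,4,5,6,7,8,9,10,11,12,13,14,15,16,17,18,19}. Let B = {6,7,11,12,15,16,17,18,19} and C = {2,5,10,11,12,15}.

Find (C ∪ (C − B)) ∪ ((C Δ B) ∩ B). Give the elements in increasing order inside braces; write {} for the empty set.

{2,5,6,7,10,11,12,15,16,17,18,19}

C − B = {2,5,10}
C ∪ (C − B) = {2,5,10,11,12,15}
C Δ B = {2,5,6,7,10,16,17,18,19}
(C Δ B) ∩ B = {6,7,16,17,18,19}
(C ∪ (C − B)) ∪ ((C Δ B) ∩ B) = {2,5,6,7,10,11,12,15,16,17,18,19}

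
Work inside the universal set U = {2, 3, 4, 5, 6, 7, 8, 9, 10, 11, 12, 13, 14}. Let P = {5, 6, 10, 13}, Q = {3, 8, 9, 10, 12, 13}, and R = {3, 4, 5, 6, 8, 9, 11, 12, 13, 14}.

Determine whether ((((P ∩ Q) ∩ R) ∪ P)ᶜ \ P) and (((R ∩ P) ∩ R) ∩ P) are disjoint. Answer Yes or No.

Yes

P ∩ Q = {10, 13}
(P ∩ Q) ∩ R = {13}
((P ∩ Q) ∩ R) ∪ P = {5, 6, 10, 13}
(((P ∩ Q) ∩ R) ∪ P)ᶜ = {2, 3, 4, 7, 8, 9, 11, 12, 14}
(((P ∩ Q) ∩ R) ∪ P)ᶜ \ P = {2, 3, 4, 7, 8, 9, 11, 12, 14}
R ∩ P = {5, 6, 13}
(R ∩ P) ∩ R = {5, 6, 13}
((R ∩ P) ∩ R) ∩ P = {5, 6, 13}
{2, 3, 4, 7, 8, 9, 11, 12, 14} and {5, 6, 13} share no elements.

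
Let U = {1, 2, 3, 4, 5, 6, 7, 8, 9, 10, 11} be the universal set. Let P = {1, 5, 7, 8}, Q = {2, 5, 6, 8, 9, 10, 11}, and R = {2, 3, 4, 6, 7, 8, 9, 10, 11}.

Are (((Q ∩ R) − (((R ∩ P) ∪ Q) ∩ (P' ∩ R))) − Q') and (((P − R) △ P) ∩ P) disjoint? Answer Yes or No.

No

Q ∩ R = {2, 6, 8, 9, 10, 11}
R ∩ P = {7, 8}
(R ∩ P) ∪ Q = {2, 5, 6, 7, 8, 9, 10, 11}
P' = {2, 3, 4, 6, 9, 10, 11}
P' ∩ R = {2, 3, 4, 6, 9, 10, 11}
((R ∩ P) ∪ Q) ∩ (P' ∩ R) = {2, 6, 9, 10, 11}
(Q ∩ R) − (((R ∩ P) ∪ Q) ∩ (P' ∩ R)) = {8}
Q' = {1, 3, 4, 7}
((Q ∩ R) − (((R ∩ P) ∪ Q) ∩ (P' ∩ R))) − Q' = {8}
P − R = {1, 5}
(P − R) △ P = {7, 8}
((P − R) △ P) ∩ P = {7, 8}
8 lies in both, so they are not disjoint.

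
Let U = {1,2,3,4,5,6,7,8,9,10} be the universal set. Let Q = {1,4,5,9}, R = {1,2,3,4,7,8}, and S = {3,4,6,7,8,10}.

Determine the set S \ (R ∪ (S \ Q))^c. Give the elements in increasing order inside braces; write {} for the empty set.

{3,4,6,7,8,10}

S \ Q = {3,6,7,8,10}
R ∪ (S \ Q) = {1,2,3,4,6,7,8,10}
(R ∪ (S \ Q))^c = {5,9}
S \ (R ∪ (S \ Q))^c = {3,4,6,7,8,10}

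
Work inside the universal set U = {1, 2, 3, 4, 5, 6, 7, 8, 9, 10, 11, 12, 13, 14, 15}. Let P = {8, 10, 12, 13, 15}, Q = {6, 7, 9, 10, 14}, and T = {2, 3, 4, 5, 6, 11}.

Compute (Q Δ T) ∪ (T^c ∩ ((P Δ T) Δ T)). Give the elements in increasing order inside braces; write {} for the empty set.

Q Δ T = {2, 3, 4, 5, 7, 9, 10, 11, 14}
T^c = {1, 7, 8, 9, 10, 12, 13, 14, 15}
P Δ T = {2, 3, 4, 5, 6, 8, 10, 11, 12, 13, 15}
(P Δ T) Δ T = {8, 10, 12, 13, 15}
T^c ∩ ((P Δ T) Δ T) = {8, 10, 12, 13, 15}
(Q Δ T) ∪ (T^c ∩ ((P Δ T) Δ T)) = {2, 3, 4, 5, 7, 8, 9, 10, 11, 12, 13, 14, 15}

{2, 3, 4, 5, 7, 8, 9, 10, 11, 12, 13, 14, 15}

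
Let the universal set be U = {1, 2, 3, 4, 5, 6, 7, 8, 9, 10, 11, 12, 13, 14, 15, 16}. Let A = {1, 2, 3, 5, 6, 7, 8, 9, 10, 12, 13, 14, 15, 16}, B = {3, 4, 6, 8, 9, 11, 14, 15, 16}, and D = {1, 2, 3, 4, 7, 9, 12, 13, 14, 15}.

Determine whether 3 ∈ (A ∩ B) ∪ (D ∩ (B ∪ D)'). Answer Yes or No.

Yes

3 ∈ A and 3 ∈ B, so 3 ∈ A ∩ B
3 ∈ B and 3 ∈ D, so 3 ∈ B ∪ D
3 ∉ (B ∪ D)' since 3 ∈ (B ∪ D)
3 ∈ D and 3 ∉ (B ∪ D)', so 3 ∉ D ∩ (B ∪ D)'
3 ∈ (A ∩ B) and 3 ∉ (D ∩ (B ∪ D)'), so 3 ∈ (A ∩ B) ∪ (D ∩ (B ∪ D)')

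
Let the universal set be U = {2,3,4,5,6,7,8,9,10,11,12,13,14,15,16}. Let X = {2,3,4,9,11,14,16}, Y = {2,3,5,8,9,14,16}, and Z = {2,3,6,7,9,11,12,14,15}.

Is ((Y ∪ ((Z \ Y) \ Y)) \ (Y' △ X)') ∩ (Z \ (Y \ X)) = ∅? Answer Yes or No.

Z \ Y = {6,7,11,12,15}
(Z \ Y) \ Y = {6,7,11,12,15}
Y ∪ ((Z \ Y) \ Y) = {2,3,5,6,7,8,9,11,12,14,15,16}
Y' = {4,6,7,10,11,12,13,15}
Y' △ X = {2,3,6,7,9,10,12,13,14,15,16}
(Y' △ X)' = {4,5,8,11}
(Y ∪ ((Z \ Y) \ Y)) \ (Y' △ X)' = {2,3,6,7,9,12,14,15,16}
Y \ X = {5,8}
Z \ (Y \ X) = {2,3,6,7,9,11,12,14,15}
2 lies in both, so they are not disjoint.

No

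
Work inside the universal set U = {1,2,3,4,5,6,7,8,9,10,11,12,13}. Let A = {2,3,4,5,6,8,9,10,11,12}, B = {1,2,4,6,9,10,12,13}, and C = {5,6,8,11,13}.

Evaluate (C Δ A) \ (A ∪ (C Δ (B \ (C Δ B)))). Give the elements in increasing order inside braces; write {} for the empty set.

C Δ A = {2,3,4,9,10,12,13}
C Δ B = {1,2,4,5,8,9,10,11,12}
B \ (C Δ B) = {6,13}
C Δ (B \ (C Δ B)) = {5,8,11}
A ∪ (C Δ (B \ (C Δ B))) = {2,3,4,5,6,8,9,10,11,12}
(C Δ A) \ (A ∪ (C Δ (B \ (C Δ B)))) = {13}

{13}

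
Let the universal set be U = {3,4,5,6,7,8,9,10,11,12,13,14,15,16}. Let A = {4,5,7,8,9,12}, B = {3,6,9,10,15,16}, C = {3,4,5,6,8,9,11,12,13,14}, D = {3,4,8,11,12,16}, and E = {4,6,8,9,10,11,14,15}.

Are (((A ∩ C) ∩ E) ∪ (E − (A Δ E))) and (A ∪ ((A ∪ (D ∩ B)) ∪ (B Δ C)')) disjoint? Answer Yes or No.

No

A ∩ C = {4,5,8,9,12}
(A ∩ C) ∩ E = {4,8,9}
A Δ E = {5,6,7,10,11,12,14,15}
E − (A Δ E) = {4,8,9}
((A ∩ C) ∩ E) ∪ (E − (A Δ E)) = {4,8,9}
D ∩ B = {3,16}
A ∪ (D ∩ B) = {3,4,5,7,8,9,12,16}
B Δ C = {4,5,8,10,11,12,13,14,15,16}
(B Δ C)' = {3,6,7,9}
(A ∪ (D ∩ B)) ∪ (B Δ C)' = {3,4,5,6,7,8,9,12,16}
A ∪ ((A ∪ (D ∩ B)) ∪ (B Δ C)') = {3,4,5,6,7,8,9,12,16}
4 lies in both, so they are not disjoint.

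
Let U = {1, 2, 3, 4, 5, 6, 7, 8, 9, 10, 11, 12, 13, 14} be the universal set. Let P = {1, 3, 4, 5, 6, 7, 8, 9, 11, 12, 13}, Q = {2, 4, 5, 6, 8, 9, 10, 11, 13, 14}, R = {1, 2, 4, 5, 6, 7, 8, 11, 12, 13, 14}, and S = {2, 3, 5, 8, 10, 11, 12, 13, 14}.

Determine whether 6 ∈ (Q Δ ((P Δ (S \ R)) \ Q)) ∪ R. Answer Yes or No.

6 ∉ S and 6 ∈ R, so 6 ∉ S \ R
6 ∈ P and 6 ∉ (S \ R), so 6 ∈ P Δ (S \ R)
6 ∈ (P Δ (S \ R)) and 6 ∈ Q, so 6 ∉ (P Δ (S \ R)) \ Q
6 ∈ Q and 6 ∉ ((P Δ (S \ R)) \ Q), so 6 ∈ Q Δ ((P Δ (S \ R)) \ Q)
6 ∈ (Q Δ ((P Δ (S \ R)) \ Q)) and 6 ∈ R, so 6 ∈ (Q Δ ((P Δ (S \ R)) \ Q)) ∪ R

Yes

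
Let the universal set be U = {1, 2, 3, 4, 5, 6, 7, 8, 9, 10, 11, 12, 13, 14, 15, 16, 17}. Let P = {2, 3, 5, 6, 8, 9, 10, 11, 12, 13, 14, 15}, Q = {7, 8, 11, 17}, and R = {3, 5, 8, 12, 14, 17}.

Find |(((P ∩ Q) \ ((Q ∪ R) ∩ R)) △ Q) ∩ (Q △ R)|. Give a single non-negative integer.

P ∩ Q = {8, 11}
Q ∪ R = {3, 5, 7, 8, 11, 12, 14, 17}
(Q ∪ R) ∩ R = {3, 5, 8, 12, 14, 17}
(P ∩ Q) \ ((Q ∪ R) ∩ R) = {11}
((P ∩ Q) \ ((Q ∪ R) ∩ R)) △ Q = {7, 8, 17}
Q △ R = {3, 5, 7, 11, 12, 14}
(((P ∩ Q) \ ((Q ∪ R) ∩ R)) △ Q) ∩ (Q △ R) = {7}
|(((P ∩ Q) \ ((Q ∪ R) ∩ R)) △ Q) ∩ (Q △ R)| = 1

1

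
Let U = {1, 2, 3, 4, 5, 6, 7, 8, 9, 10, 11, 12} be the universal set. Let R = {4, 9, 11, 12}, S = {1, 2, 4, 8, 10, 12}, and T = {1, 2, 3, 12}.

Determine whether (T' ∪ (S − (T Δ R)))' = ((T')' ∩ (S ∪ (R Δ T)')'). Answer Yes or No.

T' = {4, 5, 6, 7, 8, 9, 10, 11}
T Δ R = {1, 2, 3, 4, 9, 11}
S − (T Δ R) = {8, 10, 12}
T' ∪ (S − (T Δ R)) = {4, 5, 6, 7, 8, 9, 10, 11, 12}
(T' ∪ (S − (T Δ R)))' = {1, 2, 3}
(T')' = {1, 2, 3, 12}
R Δ T = {1, 2, 3, 4, 9, 11}
(R Δ T)' = {5, 6, 7, 8, 10, 12}
S ∪ (R Δ T)' = {1, 2, 4, 5, 6, 7, 8, 10, 12}
(S ∪ (R Δ T)')' = {3, 9, 11}
(T')' ∩ (S ∪ (R Δ T)')' = {3}
1 ∈ (T' ∪ (S − (T Δ R)))' but 1 ∉ (T')' ∩ (S ∪ (R Δ T)')', so they differ.

No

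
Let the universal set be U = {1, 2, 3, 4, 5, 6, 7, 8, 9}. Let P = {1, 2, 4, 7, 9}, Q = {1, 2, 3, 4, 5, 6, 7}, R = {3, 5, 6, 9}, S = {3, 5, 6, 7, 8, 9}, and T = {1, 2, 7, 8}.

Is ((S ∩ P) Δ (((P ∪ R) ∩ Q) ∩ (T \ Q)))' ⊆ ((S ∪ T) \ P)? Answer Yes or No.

No

S ∩ P = {7, 9}
P ∪ R = {1, 2, 3, 4, 5, 6, 7, 9}
(P ∪ R) ∩ Q = {1, 2, 3, 4, 5, 6, 7}
T \ Q = {8}
((P ∪ R) ∩ Q) ∩ (T \ Q) = {}
(S ∩ P) Δ (((P ∪ R) ∩ Q) ∩ (T \ Q)) = {7, 9}
((S ∩ P) Δ (((P ∪ R) ∩ Q) ∩ (T \ Q)))' = {1, 2, 3, 4, 5, 6, 8}
S ∪ T = {1, 2, 3, 5, 6, 7, 8, 9}
(S ∪ T) \ P = {3, 5, 6, 8}
1 ∈ ((S ∩ P) Δ (((P ∪ R) ∩ Q) ∩ (T \ Q)))' but 1 ∉ (S ∪ T) \ P, so the inclusion fails.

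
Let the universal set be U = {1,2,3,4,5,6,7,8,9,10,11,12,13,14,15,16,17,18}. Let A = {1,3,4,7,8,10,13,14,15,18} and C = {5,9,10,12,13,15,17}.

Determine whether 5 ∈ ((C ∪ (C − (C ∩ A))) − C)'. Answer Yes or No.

5 ∈ C and 5 ∉ A, so 5 ∉ C ∩ A
5 ∈ C and 5 ∉ (C ∩ A), so 5 ∈ C − (C ∩ A)
5 ∈ C and 5 ∈ (C − (C ∩ A)), so 5 ∈ C ∪ (C − (C ∩ A))
5 ∈ (C ∪ (C − (C ∩ A))) and 5 ∈ C, so 5 ∉ (C ∪ (C − (C ∩ A))) − C
5 ∈ ((C ∪ (C − (C ∩ A))) − C)' since 5 ∉ ((C ∪ (C − (C ∩ A))) − C)

Yes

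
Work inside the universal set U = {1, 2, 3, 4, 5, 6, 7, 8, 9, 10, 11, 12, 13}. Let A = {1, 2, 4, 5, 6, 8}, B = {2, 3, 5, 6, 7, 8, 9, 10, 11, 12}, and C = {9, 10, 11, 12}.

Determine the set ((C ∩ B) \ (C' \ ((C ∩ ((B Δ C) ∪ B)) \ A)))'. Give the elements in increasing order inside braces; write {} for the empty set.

C ∩ B = {9, 10, 11, 12}
C' = {1, 2, 3, 4, 5, 6, 7, 8, 13}
B Δ C = {2, 3, 5, 6, 7, 8}
(B Δ C) ∪ B = {2, 3, 5, 6, 7, 8, 9, 10, 11, 12}
C ∩ ((B Δ C) ∪ B) = {9, 10, 11, 12}
(C ∩ ((B Δ C) ∪ B)) \ A = {9, 10, 11, 12}
C' \ ((C ∩ ((B Δ C) ∪ B)) \ A) = {1, 2, 3, 4, 5, 6, 7, 8, 13}
(C ∩ B) \ (C' \ ((C ∩ ((B Δ C) ∪ B)) \ A)) = {9, 10, 11, 12}
((C ∩ B) \ (C' \ ((C ∩ ((B Δ C) ∪ B)) \ A)))' = {1, 2, 3, 4, 5, 6, 7, 8, 13}

{1, 2, 3, 4, 5, 6, 7, 8, 13}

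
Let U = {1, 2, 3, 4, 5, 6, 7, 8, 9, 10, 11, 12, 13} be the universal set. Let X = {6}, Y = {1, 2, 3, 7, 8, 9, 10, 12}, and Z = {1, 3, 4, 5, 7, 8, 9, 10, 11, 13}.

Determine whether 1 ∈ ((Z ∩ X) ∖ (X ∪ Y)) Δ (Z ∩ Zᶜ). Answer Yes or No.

1 ∈ Z and 1 ∉ X, so 1 ∉ Z ∩ X
1 ∉ X and 1 ∈ Y, so 1 ∈ X ∪ Y
1 ∉ (Z ∩ X) and 1 ∈ (X ∪ Y), so 1 ∉ (Z ∩ X) ∖ (X ∪ Y)
1 ∈ Z, so 1 ∉ Zᶜ
1 ∈ Z and 1 ∉ Zᶜ, so 1 ∉ Z ∩ Zᶜ
1 ∉ ((Z ∩ X) ∖ (X ∪ Y)) and 1 ∉ (Z ∩ Zᶜ), so 1 ∉ ((Z ∩ X) ∖ (X ∪ Y)) Δ (Z ∩ Zᶜ)

No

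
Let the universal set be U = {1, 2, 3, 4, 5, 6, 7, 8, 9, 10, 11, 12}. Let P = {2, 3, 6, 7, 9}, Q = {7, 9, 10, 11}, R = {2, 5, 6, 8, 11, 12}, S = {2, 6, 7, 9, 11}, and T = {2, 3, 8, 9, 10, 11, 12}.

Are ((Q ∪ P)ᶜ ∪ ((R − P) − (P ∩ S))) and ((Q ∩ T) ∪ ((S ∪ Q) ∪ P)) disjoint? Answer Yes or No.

No

Q ∪ P = {2, 3, 6, 7, 9, 10, 11}
(Q ∪ P)ᶜ = {1, 4, 5, 8, 12}
R − P = {5, 8, 11, 12}
P ∩ S = {2, 6, 7, 9}
(R − P) − (P ∩ S) = {5, 8, 11, 12}
(Q ∪ P)ᶜ ∪ ((R − P) − (P ∩ S)) = {1, 4, 5, 8, 11, 12}
Q ∩ T = {9, 10, 11}
S ∪ Q = {2, 6, 7, 9, 10, 11}
(S ∪ Q) ∪ P = {2, 3, 6, 7, 9, 10, 11}
(Q ∩ T) ∪ ((S ∪ Q) ∪ P) = {2, 3, 6, 7, 9, 10, 11}
11 lies in both, so they are not disjoint.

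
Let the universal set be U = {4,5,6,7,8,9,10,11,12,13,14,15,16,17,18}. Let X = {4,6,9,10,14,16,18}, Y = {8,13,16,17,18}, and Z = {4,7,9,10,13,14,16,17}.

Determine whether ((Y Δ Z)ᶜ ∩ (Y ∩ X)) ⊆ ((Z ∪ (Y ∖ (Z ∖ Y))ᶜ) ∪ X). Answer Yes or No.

Y Δ Z = {4,7,8,9,10,14,18}
(Y Δ Z)ᶜ = {5,6,11,12,13,15,16,17}
Y ∩ X = {16,18}
(Y Δ Z)ᶜ ∩ (Y ∩ X) = {16}
Z ∖ Y = {4,7,9,10,14}
Y ∖ (Z ∖ Y) = {8,13,16,17,18}
(Y ∖ (Z ∖ Y))ᶜ = {4,5,6,7,9,10,11,12,14,15}
Z ∪ (Y ∖ (Z ∖ Y))ᶜ = {4,5,6,7,9,10,11,12,13,14,15,16,17}
(Z ∪ (Y ∖ (Z ∖ Y))ᶜ) ∪ X = {4,5,6,7,9,10,11,12,13,14,15,16,17,18}
Every element of {16} is in {4,5,6,7,9,10,11,12,13,14,15,16,17,18}, so (Y Δ Z)ᶜ ∩ (Y ∩ X) ⊆ (Z ∪ (Y ∖ (Z ∖ Y))ᶜ) ∪ X.

Yes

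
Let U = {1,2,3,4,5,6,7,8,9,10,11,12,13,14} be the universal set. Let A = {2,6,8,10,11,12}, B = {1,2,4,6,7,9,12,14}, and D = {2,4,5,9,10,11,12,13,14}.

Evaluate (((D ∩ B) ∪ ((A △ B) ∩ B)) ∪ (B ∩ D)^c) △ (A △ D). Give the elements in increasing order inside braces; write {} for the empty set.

{1,2,3,7,10,11,12}

D ∩ B = {2,4,9,12,14}
A △ B = {1,4,7,8,9,10,11,14}
(A △ B) ∩ B = {1,4,7,9,14}
(D ∩ B) ∪ ((A △ B) ∩ B) = {1,2,4,7,9,12,14}
B ∩ D = {2,4,9,12,14}
(B ∩ D)^c = {1,3,5,6,7,8,10,11,13}
((D ∩ B) ∪ ((A △ B) ∩ B)) ∪ (B ∩ D)^c = {1,2,3,4,5,6,7,8,9,10,11,12,13,14}
A △ D = {4,5,6,8,9,13,14}
(((D ∩ B) ∪ ((A △ B) ∩ B)) ∪ (B ∩ D)^c) △ (A △ D) = {1,2,3,7,10,11,12}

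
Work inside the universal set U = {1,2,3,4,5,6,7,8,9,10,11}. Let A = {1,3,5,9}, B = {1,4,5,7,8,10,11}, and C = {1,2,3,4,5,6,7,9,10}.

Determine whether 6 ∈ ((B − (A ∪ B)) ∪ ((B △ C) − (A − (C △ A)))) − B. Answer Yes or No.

Yes

6 ∉ A and 6 ∉ B, so 6 ∉ A ∪ B
6 ∉ B and 6 ∉ (A ∪ B), so 6 ∉ B − (A ∪ B)
6 ∉ B and 6 ∈ C, so 6 ∈ B △ C
6 ∈ C and 6 ∉ A, so 6 ∈ C △ A
6 ∉ A and 6 ∈ (C △ A), so 6 ∉ A − (C △ A)
6 ∈ (B △ C) and 6 ∉ (A − (C △ A)), so 6 ∈ (B △ C) − (A − (C △ A))
6 ∉ (B − (A ∪ B)) and 6 ∈ ((B △ C) − (A − (C △ A))), so 6 ∈ (B − (A ∪ B)) ∪ ((B △ C) − (A − (C △ A)))
6 ∈ ((B − (A ∪ B)) ∪ ((B △ C) − (A − (C △ A)))) and 6 ∉ B, so 6 ∈ ((B − (A ∪ B)) ∪ ((B △ C) − (A − (C △ A)))) − B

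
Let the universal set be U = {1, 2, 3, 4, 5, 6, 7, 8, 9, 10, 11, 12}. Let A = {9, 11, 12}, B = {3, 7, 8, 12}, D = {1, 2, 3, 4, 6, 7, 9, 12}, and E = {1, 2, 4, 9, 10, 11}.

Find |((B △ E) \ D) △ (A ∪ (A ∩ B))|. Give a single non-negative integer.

B △ E = {1, 2, 3, 4, 7, 8, 9, 10, 11, 12}
(B △ E) \ D = {8, 10, 11}
A ∩ B = {12}
A ∪ (A ∩ B) = {9, 11, 12}
((B △ E) \ D) △ (A ∪ (A ∩ B)) = {8, 9, 10, 12}
|((B △ E) \ D) △ (A ∪ (A ∩ B))| = 4

4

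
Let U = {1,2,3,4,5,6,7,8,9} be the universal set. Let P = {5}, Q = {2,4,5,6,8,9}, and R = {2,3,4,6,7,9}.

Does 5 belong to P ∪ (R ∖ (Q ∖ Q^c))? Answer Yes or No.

Yes

5 ∈ Q, so 5 ∉ Q^c
5 ∈ Q and 5 ∉ Q^c, so 5 ∈ Q ∖ Q^c
5 ∉ R and 5 ∈ (Q ∖ Q^c), so 5 ∉ R ∖ (Q ∖ Q^c)
5 ∈ P and 5 ∉ (R ∖ (Q ∖ Q^c)), so 5 ∈ P ∪ (R ∖ (Q ∖ Q^c))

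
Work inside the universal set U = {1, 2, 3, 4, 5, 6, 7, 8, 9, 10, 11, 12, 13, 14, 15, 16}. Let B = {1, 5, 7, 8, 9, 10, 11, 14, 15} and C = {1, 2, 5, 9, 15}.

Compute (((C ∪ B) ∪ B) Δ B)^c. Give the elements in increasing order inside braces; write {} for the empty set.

C ∪ B = {1, 2, 5, 7, 8, 9, 10, 11, 14, 15}
(C ∪ B) ∪ B = {1, 2, 5, 7, 8, 9, 10, 11, 14, 15}
((C ∪ B) ∪ B) Δ B = {2}
(((C ∪ B) ∪ B) Δ B)^c = {1, 3, 4, 5, 6, 7, 8, 9, 10, 11, 12, 13, 14, 15, 16}

{1, 3, 4, 5, 6, 7, 8, 9, 10, 11, 12, 13, 14, 15, 16}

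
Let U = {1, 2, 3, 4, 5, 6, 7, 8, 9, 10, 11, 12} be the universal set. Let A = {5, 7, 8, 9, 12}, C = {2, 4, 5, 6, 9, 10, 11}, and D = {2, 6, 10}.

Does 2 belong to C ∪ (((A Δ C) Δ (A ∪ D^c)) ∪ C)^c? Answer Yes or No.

Yes

2 ∉ A and 2 ∈ C, so 2 ∈ A Δ C
2 ∈ D, so 2 ∉ D^c
2 ∉ A and 2 ∉ D^c, so 2 ∉ A ∪ D^c
2 ∈ (A Δ C) and 2 ∉ (A ∪ D^c), so 2 ∈ (A Δ C) Δ (A ∪ D^c)
2 ∈ ((A Δ C) Δ (A ∪ D^c)) and 2 ∈ C, so 2 ∈ ((A Δ C) Δ (A ∪ D^c)) ∪ C
2 ∉ (((A Δ C) Δ (A ∪ D^c)) ∪ C)^c since 2 ∈ (((A Δ C) Δ (A ∪ D^c)) ∪ C)
2 ∈ C and 2 ∉ (((A Δ C) Δ (A ∪ D^c)) ∪ C)^c, so 2 ∈ C ∪ (((A Δ C) Δ (A ∪ D^c)) ∪ C)^c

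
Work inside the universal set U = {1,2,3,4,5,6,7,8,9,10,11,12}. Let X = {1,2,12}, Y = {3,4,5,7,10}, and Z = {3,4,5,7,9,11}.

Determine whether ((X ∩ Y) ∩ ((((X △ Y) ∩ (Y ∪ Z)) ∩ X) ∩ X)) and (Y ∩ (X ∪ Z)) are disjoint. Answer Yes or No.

X ∩ Y = {}
X △ Y = {1,2,3,4,5,7,10,12}
Y ∪ Z = {3,4,5,7,9,10,11}
(X △ Y) ∩ (Y ∪ Z) = {3,4,5,7,10}
((X △ Y) ∩ (Y ∪ Z)) ∩ X = {}
(((X △ Y) ∩ (Y ∪ Z)) ∩ X) ∩ X = {}
(X ∩ Y) ∩ ((((X △ Y) ∩ (Y ∪ Z)) ∩ X) ∩ X) = {}
X ∪ Z = {1,2,3,4,5,7,9,11,12}
Y ∩ (X ∪ Z) = {3,4,5,7}
{} and {3,4,5,7} share no elements.

Yes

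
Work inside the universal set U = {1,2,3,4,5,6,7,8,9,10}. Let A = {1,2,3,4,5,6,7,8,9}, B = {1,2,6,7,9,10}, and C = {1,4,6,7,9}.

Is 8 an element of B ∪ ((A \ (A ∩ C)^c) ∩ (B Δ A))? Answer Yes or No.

No

8 ∈ A and 8 ∉ C, so 8 ∉ A ∩ C
8 ∈ (A ∩ C)^c since 8 ∉ (A ∩ C)
8 ∈ A and 8 ∈ (A ∩ C)^c, so 8 ∉ A \ (A ∩ C)^c
8 ∉ B and 8 ∈ A, so 8 ∈ B Δ A
8 ∉ (A \ (A ∩ C)^c) and 8 ∈ (B Δ A), so 8 ∉ (A \ (A ∩ C)^c) ∩ (B Δ A)
8 ∉ B and 8 ∉ ((A \ (A ∩ C)^c) ∩ (B Δ A)), so 8 ∉ B ∪ ((A \ (A ∩ C)^c) ∩ (B Δ A))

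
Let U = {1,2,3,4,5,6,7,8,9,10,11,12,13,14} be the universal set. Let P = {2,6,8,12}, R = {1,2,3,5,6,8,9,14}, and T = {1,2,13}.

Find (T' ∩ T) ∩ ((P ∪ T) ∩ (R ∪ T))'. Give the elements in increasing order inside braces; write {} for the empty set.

{}

T' = {3,4,5,6,7,8,9,10,11,12,14}
T' ∩ T = {}
P ∪ T = {1,2,6,8,12,13}
R ∪ T = {1,2,3,5,6,8,9,13,14}
(P ∪ T) ∩ (R ∪ T) = {1,2,6,8,13}
((P ∪ T) ∩ (R ∪ T))' = {3,4,5,7,9,10,11,12,14}
(T' ∩ T) ∩ ((P ∪ T) ∩ (R ∪ T))' = {}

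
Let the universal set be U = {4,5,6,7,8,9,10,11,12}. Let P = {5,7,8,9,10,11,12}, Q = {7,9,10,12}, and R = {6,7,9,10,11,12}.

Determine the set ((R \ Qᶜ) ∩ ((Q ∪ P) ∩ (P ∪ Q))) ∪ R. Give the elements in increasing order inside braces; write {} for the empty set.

{6,7,9,10,11,12}

Qᶜ = {4,5,6,8,11}
R \ Qᶜ = {7,9,10,12}
Q ∪ P = {5,7,8,9,10,11,12}
P ∪ Q = {5,7,8,9,10,11,12}
(Q ∪ P) ∩ (P ∪ Q) = {5,7,8,9,10,11,12}
(R \ Qᶜ) ∩ ((Q ∪ P) ∩ (P ∪ Q)) = {7,9,10,12}
((R \ Qᶜ) ∩ ((Q ∪ P) ∩ (P ∪ Q))) ∪ R = {6,7,9,10,11,12}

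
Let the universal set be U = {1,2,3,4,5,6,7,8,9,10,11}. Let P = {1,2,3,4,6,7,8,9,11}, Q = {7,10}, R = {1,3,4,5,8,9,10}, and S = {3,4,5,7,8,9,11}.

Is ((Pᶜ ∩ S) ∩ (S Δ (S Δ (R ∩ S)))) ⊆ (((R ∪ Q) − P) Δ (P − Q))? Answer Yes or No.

Yes

Pᶜ = {5,10}
Pᶜ ∩ S = {5}
R ∩ S = {3,4,5,8,9}
S Δ (R ∩ S) = {7,11}
S Δ (S Δ (R ∩ S)) = {3,4,5,8,9}
(Pᶜ ∩ S) ∩ (S Δ (S Δ (R ∩ S))) = {5}
R ∪ Q = {1,3,4,5,7,8,9,10}
(R ∪ Q) − P = {5,10}
P − Q = {1,2,3,4,6,8,9,11}
((R ∪ Q) − P) Δ (P − Q) = {1,2,3,4,5,6,8,9,10,11}
Every element of {5} is in {1,2,3,4,5,6,8,9,10,11}, so (Pᶜ ∩ S) ∩ (S Δ (S Δ (R ∩ S))) ⊆ ((R ∪ Q) − P) Δ (P − Q).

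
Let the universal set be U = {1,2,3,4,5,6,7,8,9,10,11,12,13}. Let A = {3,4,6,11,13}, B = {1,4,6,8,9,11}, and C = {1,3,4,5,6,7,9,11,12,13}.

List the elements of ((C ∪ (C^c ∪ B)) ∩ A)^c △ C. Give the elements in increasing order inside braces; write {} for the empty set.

C^c = {2,8,10}
C^c ∪ B = {1,2,4,6,8,9,10,11}
C ∪ (C^c ∪ B) = {1,2,3,4,5,6,7,8,9,10,11,12,13}
(C ∪ (C^c ∪ B)) ∩ A = {3,4,6,11,13}
((C ∪ (C^c ∪ B)) ∩ A)^c = {1,2,5,7,8,9,10,12}
((C ∪ (C^c ∪ B)) ∩ A)^c △ C = {2,3,4,6,8,10,11,13}

{2,3,4,6,8,10,11,13}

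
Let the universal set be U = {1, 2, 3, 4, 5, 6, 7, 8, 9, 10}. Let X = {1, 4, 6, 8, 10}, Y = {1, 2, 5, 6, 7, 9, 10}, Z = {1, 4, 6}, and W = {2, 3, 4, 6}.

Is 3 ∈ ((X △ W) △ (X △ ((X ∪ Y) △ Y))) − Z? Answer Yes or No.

3 ∉ X and 3 ∈ W, so 3 ∈ X △ W
3 ∉ X and 3 ∉ Y, so 3 ∉ X ∪ Y
3 ∉ (X ∪ Y) and 3 ∉ Y, so 3 ∉ (X ∪ Y) △ Y
3 ∉ X and 3 ∉ ((X ∪ Y) △ Y), so 3 ∉ X △ ((X ∪ Y) △ Y)
3 ∈ (X △ W) and 3 ∉ (X △ ((X ∪ Y) △ Y)), so 3 ∈ (X △ W) △ (X △ ((X ∪ Y) △ Y))
3 ∈ ((X △ W) △ (X △ ((X ∪ Y) △ Y))) and 3 ∉ Z, so 3 ∈ ((X △ W) △ (X △ ((X ∪ Y) △ Y))) − Z

Yes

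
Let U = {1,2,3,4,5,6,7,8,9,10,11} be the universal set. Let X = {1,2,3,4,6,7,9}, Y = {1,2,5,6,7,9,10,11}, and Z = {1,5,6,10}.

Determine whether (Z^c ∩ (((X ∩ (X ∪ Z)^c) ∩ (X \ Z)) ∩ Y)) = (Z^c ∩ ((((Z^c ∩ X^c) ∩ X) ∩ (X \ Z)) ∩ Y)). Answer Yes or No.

Z^c = {2,3,4,7,8,9,11}
X ∪ Z = {1,2,3,4,5,6,7,9,10}
(X ∪ Z)^c = {8,11}
X ∩ (X ∪ Z)^c = {}
X \ Z = {2,3,4,7,9}
(X ∩ (X ∪ Z)^c) ∩ (X \ Z) = {}
((X ∩ (X ∪ Z)^c) ∩ (X \ Z)) ∩ Y = {}
Z^c ∩ (((X ∩ (X ∪ Z)^c) ∩ (X \ Z)) ∩ Y) = {}
X^c = {5,8,10,11}
Z^c ∩ X^c = {8,11}
(Z^c ∩ X^c) ∩ X = {}
((Z^c ∩ X^c) ∩ X) ∩ (X \ Z) = {}
(((Z^c ∩ X^c) ∩ X) ∩ (X \ Z)) ∩ Y = {}
Z^c ∩ ((((Z^c ∩ X^c) ∩ X) ∩ (X \ Z)) ∩ Y) = {}
Both equal {}, so Z^c ∩ (((X ∩ (X ∪ Z)^c) ∩ (X \ Z)) ∩ Y) = Z^c ∩ ((((Z^c ∩ X^c) ∩ X) ∩ (X \ Z)) ∩ Y).

Yes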